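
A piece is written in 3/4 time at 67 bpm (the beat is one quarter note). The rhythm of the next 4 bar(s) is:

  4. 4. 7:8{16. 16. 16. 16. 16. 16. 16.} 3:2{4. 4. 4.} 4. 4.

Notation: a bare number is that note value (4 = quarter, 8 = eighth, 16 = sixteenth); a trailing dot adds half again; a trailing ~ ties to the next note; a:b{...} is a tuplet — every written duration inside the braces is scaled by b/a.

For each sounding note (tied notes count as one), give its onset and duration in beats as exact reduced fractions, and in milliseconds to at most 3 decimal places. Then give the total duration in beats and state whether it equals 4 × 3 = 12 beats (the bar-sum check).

1) 0.0ms=0b +1343.284ms=3/2b
2) 1343.284ms=3/2b +1343.284ms=3/2b
3) 2686.567ms=3b +383.795ms=3/7b
4) 3070.362ms=24/7b +383.795ms=3/7b
5) 3454.158ms=27/7b +383.795ms=3/7b
6) 3837.953ms=30/7b +383.795ms=3/7b
7) 4221.748ms=33/7b +383.795ms=3/7b
8) 4605.544ms=36/7b +383.795ms=3/7b
9) 4989.339ms=39/7b +383.795ms=3/7b
10) 5373.134ms=6b +895.522ms=1b
11) 6268.657ms=7b +895.522ms=1b
12) 7164.179ms=8b +895.522ms=1b
13) 8059.701ms=9b +1343.284ms=3/2b
14) 9402.985ms=21/2b +1343.284ms=3/2b
Σ=12b of 12 (67bpm 3/4) — PASS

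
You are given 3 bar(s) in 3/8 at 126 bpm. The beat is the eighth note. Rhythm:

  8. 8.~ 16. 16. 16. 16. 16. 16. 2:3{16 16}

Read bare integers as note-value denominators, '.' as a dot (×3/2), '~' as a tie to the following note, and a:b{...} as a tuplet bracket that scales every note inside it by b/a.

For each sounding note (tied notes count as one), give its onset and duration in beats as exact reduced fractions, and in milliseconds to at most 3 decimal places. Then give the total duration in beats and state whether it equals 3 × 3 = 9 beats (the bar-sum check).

1) 0.0ms=0b +714.286ms=3/2b
2) 714.286ms=3/2b +1071.429ms=9/4b
3) 1785.714ms=15/4b +357.143ms=3/4b
4) 2142.857ms=9/2b +357.143ms=3/4b
5) 2500.0ms=21/4b +357.143ms=3/4b
6) 2857.143ms=6b +357.143ms=3/4b
7) 3214.286ms=27/4b +357.143ms=3/4b
8) 3571.429ms=15/2b +357.143ms=3/4b
9) 3928.571ms=33/4b +357.143ms=3/4b
Σ=9b of 9 (126bpm 3/8) — PASS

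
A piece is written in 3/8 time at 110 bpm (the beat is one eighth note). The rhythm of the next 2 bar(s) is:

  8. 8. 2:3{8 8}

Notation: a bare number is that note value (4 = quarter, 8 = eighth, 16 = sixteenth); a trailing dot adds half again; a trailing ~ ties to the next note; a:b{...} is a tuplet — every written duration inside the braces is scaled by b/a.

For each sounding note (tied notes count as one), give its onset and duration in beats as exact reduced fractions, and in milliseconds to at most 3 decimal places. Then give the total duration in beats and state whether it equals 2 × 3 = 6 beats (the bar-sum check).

1) 0.0ms=0b +818.182ms=3/2b
2) 818.182ms=3/2b +818.182ms=3/2b
3) 1636.364ms=3b +818.182ms=3/2b
4) 2454.545ms=9/2b +818.182ms=3/2b
Σ=6b of 6 (110bpm 3/8) — PASS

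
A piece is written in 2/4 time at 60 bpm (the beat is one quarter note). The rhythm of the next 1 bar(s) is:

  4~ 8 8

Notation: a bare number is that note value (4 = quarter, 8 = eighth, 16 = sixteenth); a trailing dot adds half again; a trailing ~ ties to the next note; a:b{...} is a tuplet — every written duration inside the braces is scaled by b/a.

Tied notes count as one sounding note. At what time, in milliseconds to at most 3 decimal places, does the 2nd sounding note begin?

note 2 onset = 3/2b = 1500.0ms

1. 0.0ms @ 0 + 1500.0ms (3/2)
2. 1500.0ms @ 3/2 + 500.0ms (1/2)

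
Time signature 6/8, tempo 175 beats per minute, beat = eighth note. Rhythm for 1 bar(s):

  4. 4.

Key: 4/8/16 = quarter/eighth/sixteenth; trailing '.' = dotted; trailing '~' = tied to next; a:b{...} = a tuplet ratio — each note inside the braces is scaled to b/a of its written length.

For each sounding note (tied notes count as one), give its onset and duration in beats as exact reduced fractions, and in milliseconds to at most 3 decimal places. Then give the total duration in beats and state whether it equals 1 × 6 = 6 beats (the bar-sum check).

1) 0.0ms=0b +1028.571ms=3b
2) 1028.571ms=3b +1028.571ms=3b
Σ=6b of 6 (175bpm 6/8) — PASS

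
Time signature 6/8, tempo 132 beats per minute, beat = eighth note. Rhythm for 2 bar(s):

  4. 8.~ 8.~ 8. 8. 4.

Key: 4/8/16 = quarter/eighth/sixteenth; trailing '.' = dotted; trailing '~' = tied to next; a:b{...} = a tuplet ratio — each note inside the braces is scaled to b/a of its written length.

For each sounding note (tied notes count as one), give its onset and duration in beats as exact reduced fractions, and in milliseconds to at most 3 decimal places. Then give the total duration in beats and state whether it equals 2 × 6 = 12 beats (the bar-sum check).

1) 0.0ms=0b +1363.636ms=3b
2) 1363.636ms=3b +2045.455ms=9/2b
3) 3409.091ms=15/2b +681.818ms=3/2b
4) 4090.909ms=9b +1363.636ms=3b
Σ=12b of 12 (132bpm 6/8) — PASS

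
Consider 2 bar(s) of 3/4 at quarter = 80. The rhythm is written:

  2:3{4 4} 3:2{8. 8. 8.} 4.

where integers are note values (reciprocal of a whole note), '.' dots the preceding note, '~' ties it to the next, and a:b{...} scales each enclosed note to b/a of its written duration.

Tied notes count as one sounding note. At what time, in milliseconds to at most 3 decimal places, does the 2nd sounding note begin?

1. 0.0ms @ 0 + 1125.0ms (3/2)
2. 1125.0ms @ 3/2 + 1125.0ms (3/2)
3. 2250.0ms @ 3 + 375.0ms (1/2)
4. 2625.0ms @ 7/2 + 375.0ms (1/2)
5. 3000.0ms @ 4 + 375.0ms (1/2)
6. 3375.0ms @ 9/2 + 1125.0ms (3/2)

note 2 onset = 3/2b = 1125.0ms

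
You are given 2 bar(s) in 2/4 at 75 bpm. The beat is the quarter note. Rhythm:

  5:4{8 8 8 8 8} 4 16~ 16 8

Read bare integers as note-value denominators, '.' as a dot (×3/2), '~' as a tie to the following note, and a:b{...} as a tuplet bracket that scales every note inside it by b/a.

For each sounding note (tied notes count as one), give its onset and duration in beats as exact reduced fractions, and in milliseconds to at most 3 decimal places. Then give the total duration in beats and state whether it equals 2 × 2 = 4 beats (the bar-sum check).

1) 0.0ms=0b +320.0ms=2/5b
2) 320.0ms=2/5b +320.0ms=2/5b
3) 640.0ms=4/5b +320.0ms=2/5b
4) 960.0ms=6/5b +320.0ms=2/5b
5) 1280.0ms=8/5b +320.0ms=2/5b
6) 1600.0ms=2b +800.0ms=1b
7) 2400.0ms=3b +400.0ms=1/2b
8) 2800.0ms=7/2b +400.0ms=1/2b
Σ=4b of 4 (75bpm 2/4) — PASS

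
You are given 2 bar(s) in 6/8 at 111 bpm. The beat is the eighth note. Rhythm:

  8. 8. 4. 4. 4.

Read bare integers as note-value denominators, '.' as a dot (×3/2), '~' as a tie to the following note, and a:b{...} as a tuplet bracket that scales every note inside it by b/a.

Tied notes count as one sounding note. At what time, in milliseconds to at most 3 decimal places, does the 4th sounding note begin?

note 4 onset = 6b = 3243.243ms

1. 0.0ms @ 0 + 810.811ms (3/2)
2. 810.811ms @ 3/2 + 810.811ms (3/2)
3. 1621.622ms @ 3 + 1621.622ms (3)
4. 3243.243ms @ 6 + 1621.622ms (3)
5. 4864.865ms @ 9 + 1621.622ms (3)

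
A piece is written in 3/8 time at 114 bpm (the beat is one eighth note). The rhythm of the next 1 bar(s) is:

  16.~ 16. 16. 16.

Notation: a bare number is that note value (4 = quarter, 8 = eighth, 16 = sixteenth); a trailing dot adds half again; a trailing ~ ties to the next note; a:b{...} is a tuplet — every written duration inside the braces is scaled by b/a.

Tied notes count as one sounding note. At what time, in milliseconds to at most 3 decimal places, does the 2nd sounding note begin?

note 2 onset = 3/2b = 789.474ms

1. 0.0ms @ 0 + 789.474ms (3/2)
2. 789.474ms @ 3/2 + 394.737ms (3/4)
3. 1184.211ms @ 9/4 + 394.737ms (3/4)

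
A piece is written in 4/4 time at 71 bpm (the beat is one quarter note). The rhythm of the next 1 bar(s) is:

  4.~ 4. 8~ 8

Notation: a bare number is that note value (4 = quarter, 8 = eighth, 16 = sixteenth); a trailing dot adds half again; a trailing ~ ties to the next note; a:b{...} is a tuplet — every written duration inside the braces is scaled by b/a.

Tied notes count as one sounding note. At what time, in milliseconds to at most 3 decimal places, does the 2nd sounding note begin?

1. 0.0ms @ 0 + 2535.211ms (3)
2. 2535.211ms @ 3 + 845.07ms (1)

note 2 onset = 3b = 2535.211ms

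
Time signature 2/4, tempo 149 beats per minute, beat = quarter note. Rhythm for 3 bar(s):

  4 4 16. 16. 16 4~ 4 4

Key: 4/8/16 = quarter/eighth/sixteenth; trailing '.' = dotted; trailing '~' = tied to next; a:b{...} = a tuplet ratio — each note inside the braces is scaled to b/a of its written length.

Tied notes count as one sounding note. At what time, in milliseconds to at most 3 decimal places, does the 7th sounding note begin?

note 7 onset = 5b = 2013.423ms

1. 0.0ms @ 0 + 402.685ms (1)
2. 402.685ms @ 1 + 402.685ms (1)
3. 805.369ms @ 2 + 151.007ms (3/8)
4. 956.376ms @ 19/8 + 151.007ms (3/8)
5. 1107.383ms @ 11/4 + 100.671ms (1/4)
6. 1208.054ms @ 3 + 805.369ms (2)
7. 2013.423ms @ 5 + 402.685ms (1)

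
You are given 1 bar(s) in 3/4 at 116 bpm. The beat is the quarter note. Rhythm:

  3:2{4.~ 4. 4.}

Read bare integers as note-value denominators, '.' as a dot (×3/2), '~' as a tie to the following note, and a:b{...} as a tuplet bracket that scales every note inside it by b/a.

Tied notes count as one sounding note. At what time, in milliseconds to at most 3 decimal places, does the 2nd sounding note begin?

1. 0.0ms @ 0 + 1034.483ms (2)
2. 1034.483ms @ 2 + 517.241ms (1)

note 2 onset = 2b = 1034.483ms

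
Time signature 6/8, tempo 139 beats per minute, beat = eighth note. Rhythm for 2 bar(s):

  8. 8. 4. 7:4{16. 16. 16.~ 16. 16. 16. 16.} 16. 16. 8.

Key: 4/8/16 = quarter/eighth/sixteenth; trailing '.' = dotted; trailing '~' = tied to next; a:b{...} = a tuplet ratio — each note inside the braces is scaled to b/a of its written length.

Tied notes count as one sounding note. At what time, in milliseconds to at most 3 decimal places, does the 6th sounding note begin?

note 6 onset = 48/7b = 2959.918ms

1. 0.0ms @ 0 + 647.482ms (3/2)
2. 647.482ms @ 3/2 + 647.482ms (3/2)
3. 1294.964ms @ 3 + 1294.964ms (3)
4. 2589.928ms @ 6 + 184.995ms (3/7)
5. 2774.923ms @ 45/7 + 184.995ms (3/7)
6. 2959.918ms @ 48/7 + 369.99ms (6/7)
7. 3329.908ms @ 54/7 + 184.995ms (3/7)
8. 3514.902ms @ 57/7 + 184.995ms (3/7)
9. 3699.897ms @ 60/7 + 184.995ms (3/7)
10. 3884.892ms @ 9 + 323.741ms (3/4)
11. 4208.633ms @ 39/4 + 323.741ms (3/4)
12. 4532.374ms @ 21/2 + 647.482ms (3/2)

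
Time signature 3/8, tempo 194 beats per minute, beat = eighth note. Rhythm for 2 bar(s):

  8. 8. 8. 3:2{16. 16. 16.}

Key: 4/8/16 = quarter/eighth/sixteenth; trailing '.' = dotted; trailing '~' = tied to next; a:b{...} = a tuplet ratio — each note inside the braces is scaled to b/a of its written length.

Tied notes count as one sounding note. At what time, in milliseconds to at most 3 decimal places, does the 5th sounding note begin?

1. 0.0ms @ 0 + 463.918ms (3/2)
2. 463.918ms @ 3/2 + 463.918ms (3/2)
3. 927.835ms @ 3 + 463.918ms (3/2)
4. 1391.753ms @ 9/2 + 154.639ms (1/2)
5. 1546.392ms @ 5 + 154.639ms (1/2)
6. 1701.031ms @ 11/2 + 154.639ms (1/2)

note 5 onset = 5b = 1546.392ms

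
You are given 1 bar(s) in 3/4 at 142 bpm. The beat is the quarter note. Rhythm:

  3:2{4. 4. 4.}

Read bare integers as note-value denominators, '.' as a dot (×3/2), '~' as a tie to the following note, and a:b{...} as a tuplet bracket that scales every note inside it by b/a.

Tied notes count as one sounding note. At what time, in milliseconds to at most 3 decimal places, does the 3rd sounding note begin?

note 3 onset = 2b = 845.07ms

1. 0.0ms @ 0 + 422.535ms (1)
2. 422.535ms @ 1 + 422.535ms (1)
3. 845.07ms @ 2 + 422.535ms (1)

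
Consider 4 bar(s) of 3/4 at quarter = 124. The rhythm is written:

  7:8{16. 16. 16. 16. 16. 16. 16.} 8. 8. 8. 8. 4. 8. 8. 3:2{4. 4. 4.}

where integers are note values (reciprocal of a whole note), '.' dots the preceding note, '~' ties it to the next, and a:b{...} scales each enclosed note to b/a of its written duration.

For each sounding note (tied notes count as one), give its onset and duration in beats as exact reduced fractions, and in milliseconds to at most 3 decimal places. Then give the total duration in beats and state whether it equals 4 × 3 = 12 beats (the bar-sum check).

1) 0.0ms=0b +207.373ms=3/7b
2) 207.373ms=3/7b +207.373ms=3/7b
3) 414.747ms=6/7b +207.373ms=3/7b
4) 622.12ms=9/7b +207.373ms=3/7b
5) 829.493ms=12/7b +207.373ms=3/7b
6) 1036.866ms=15/7b +207.373ms=3/7b
7) 1244.24ms=18/7b +207.373ms=3/7b
8) 1451.613ms=3b +362.903ms=3/4b
9) 1814.516ms=15/4b +362.903ms=3/4b
10) 2177.419ms=9/2b +362.903ms=3/4b
11) 2540.323ms=21/4b +362.903ms=3/4b
12) 2903.226ms=6b +725.806ms=3/2b
13) 3629.032ms=15/2b +362.903ms=3/4b
14) 3991.935ms=33/4b +362.903ms=3/4b
15) 4354.839ms=9b +483.871ms=1b
16) 4838.71ms=10b +483.871ms=1b
17) 5322.581ms=11b +483.871ms=1b
Σ=12b of 12 (124bpm 3/4) — PASS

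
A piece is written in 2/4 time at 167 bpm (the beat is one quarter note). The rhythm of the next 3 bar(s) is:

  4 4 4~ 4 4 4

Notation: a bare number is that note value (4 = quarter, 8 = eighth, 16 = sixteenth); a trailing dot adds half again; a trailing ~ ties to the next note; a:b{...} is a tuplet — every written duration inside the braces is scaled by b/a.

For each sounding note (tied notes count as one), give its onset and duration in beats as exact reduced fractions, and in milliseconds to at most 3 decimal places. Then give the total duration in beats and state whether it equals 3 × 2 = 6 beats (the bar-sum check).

1) 0.0ms=0b +359.281ms=1b
2) 359.281ms=1b +359.281ms=1b
3) 718.563ms=2b +718.563ms=2b
4) 1437.126ms=4b +359.281ms=1b
5) 1796.407ms=5b +359.281ms=1b
Σ=6b of 6 (167bpm 2/4) — PASS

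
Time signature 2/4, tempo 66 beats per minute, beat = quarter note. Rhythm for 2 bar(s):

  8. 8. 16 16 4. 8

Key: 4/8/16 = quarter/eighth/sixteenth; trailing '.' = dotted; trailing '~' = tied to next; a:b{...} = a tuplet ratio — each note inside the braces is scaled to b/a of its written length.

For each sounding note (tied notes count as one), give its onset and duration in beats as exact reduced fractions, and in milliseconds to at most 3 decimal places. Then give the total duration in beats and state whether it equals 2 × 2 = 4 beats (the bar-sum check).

1) 0.0ms=0b +681.818ms=3/4b
2) 681.818ms=3/4b +681.818ms=3/4b
3) 1363.636ms=3/2b +227.273ms=1/4b
4) 1590.909ms=7/4b +227.273ms=1/4b
5) 1818.182ms=2b +1363.636ms=3/2b
6) 3181.818ms=7/2b +454.545ms=1/2b
Σ=4b of 4 (66bpm 2/4) — PASS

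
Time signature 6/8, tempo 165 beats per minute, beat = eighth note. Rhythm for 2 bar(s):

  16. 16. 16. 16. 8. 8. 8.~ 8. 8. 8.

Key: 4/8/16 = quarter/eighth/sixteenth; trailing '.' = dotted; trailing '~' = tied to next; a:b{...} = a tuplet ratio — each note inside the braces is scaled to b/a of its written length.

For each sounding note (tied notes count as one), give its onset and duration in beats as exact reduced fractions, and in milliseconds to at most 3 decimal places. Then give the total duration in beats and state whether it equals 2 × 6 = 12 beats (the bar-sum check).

1) 0.0ms=0b +272.727ms=3/4b
2) 272.727ms=3/4b +272.727ms=3/4b
3) 545.455ms=3/2b +272.727ms=3/4b
4) 818.182ms=9/4b +272.727ms=3/4b
5) 1090.909ms=3b +545.455ms=3/2b
6) 1636.364ms=9/2b +545.455ms=3/2b
7) 2181.818ms=6b +1090.909ms=3b
8) 3272.727ms=9b +545.455ms=3/2b
9) 3818.182ms=21/2b +545.455ms=3/2b
Σ=12b of 12 (165bpm 6/8) — PASS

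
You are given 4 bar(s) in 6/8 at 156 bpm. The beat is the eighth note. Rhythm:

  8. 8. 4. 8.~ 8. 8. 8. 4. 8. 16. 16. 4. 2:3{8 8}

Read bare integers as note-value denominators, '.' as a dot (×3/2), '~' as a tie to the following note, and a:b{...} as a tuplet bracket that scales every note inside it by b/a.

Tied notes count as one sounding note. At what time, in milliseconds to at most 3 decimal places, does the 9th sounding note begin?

note 9 onset = 33/2b = 6346.154ms

1. 0.0ms @ 0 + 576.923ms (3/2)
2. 576.923ms @ 3/2 + 576.923ms (3/2)
3. 1153.846ms @ 3 + 1153.846ms (3)
4. 2307.692ms @ 6 + 1153.846ms (3)
5. 3461.538ms @ 9 + 576.923ms (3/2)
6. 4038.462ms @ 21/2 + 576.923ms (3/2)
7. 4615.385ms @ 12 + 1153.846ms (3)
8. 5769.231ms @ 15 + 576.923ms (3/2)
9. 6346.154ms @ 33/2 + 288.462ms (3/4)
10. 6634.615ms @ 69/4 + 288.462ms (3/4)
11. 6923.077ms @ 18 + 1153.846ms (3)
12. 8076.923ms @ 21 + 576.923ms (3/2)
13. 8653.846ms @ 45/2 + 576.923ms (3/2)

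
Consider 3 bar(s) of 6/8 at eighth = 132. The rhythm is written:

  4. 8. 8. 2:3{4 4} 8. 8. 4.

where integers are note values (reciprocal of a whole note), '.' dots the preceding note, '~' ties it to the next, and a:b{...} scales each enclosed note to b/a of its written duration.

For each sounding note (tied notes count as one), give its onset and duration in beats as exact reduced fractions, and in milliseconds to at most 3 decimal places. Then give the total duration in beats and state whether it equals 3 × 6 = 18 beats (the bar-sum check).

1) 0.0ms=0b +1363.636ms=3b
2) 1363.636ms=3b +681.818ms=3/2b
3) 2045.455ms=9/2b +681.818ms=3/2b
4) 2727.273ms=6b +1363.636ms=3b
5) 4090.909ms=9b +1363.636ms=3b
6) 5454.545ms=12b +681.818ms=3/2b
7) 6136.364ms=27/2b +681.818ms=3/2b
8) 6818.182ms=15b +1363.636ms=3b
Σ=18b of 18 (132bpm 6/8) — PASS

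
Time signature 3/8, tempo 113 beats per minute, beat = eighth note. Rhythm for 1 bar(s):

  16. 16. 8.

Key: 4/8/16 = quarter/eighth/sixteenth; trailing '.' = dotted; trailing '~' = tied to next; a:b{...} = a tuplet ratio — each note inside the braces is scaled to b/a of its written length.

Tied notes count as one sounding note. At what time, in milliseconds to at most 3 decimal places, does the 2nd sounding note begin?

1. 0.0ms @ 0 + 398.23ms (3/4)
2. 398.23ms @ 3/4 + 398.23ms (3/4)
3. 796.46ms @ 3/2 + 796.46ms (3/2)

note 2 onset = 3/4b = 398.23ms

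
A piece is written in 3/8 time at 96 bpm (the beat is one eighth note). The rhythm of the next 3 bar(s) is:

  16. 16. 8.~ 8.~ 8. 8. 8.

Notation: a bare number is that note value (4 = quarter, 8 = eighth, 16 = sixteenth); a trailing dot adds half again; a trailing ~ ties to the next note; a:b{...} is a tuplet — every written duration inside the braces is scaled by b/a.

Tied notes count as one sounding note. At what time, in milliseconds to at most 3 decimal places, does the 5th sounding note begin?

1. 0.0ms @ 0 + 468.75ms (3/4)
2. 468.75ms @ 3/4 + 468.75ms (3/4)
3. 937.5ms @ 3/2 + 2812.5ms (9/2)
4. 3750.0ms @ 6 + 937.5ms (3/2)
5. 4687.5ms @ 15/2 + 937.5ms (3/2)

note 5 onset = 15/2b = 4687.5ms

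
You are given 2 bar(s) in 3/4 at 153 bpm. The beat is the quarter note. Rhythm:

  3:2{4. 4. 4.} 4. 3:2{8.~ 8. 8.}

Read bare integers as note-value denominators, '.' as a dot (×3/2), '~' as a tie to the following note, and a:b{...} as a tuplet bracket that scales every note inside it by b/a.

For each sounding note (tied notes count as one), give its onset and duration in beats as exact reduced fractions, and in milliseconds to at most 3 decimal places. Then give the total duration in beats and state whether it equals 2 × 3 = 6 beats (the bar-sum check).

1) 0.0ms=0b +392.157ms=1b
2) 392.157ms=1b +392.157ms=1b
3) 784.314ms=2b +392.157ms=1b
4) 1176.471ms=3b +588.235ms=3/2b
5) 1764.706ms=9/2b +392.157ms=1b
6) 2156.863ms=11/2b +196.078ms=1/2b
Σ=6b of 6 (153bpm 3/4) — PASS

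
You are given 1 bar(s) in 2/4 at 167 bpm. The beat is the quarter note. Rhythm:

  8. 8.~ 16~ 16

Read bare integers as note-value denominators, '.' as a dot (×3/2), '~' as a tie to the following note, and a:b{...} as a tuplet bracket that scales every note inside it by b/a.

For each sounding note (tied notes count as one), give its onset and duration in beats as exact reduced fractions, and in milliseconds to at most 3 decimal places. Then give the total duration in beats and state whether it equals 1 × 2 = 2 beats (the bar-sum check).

1) 0.0ms=0b +269.461ms=3/4b
2) 269.461ms=3/4b +449.102ms=5/4b
Σ=2b of 2 (167bpm 2/4) — PASS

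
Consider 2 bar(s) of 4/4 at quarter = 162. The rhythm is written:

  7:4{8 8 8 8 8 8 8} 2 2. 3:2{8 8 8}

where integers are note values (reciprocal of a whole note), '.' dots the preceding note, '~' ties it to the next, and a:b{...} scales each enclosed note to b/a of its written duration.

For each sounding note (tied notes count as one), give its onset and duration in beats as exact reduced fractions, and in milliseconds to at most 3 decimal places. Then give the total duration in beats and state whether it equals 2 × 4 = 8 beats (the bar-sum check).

1) 0.0ms=0b +105.82ms=2/7b
2) 105.82ms=2/7b +105.82ms=2/7b
3) 211.64ms=4/7b +105.82ms=2/7b
4) 317.46ms=6/7b +105.82ms=2/7b
5) 423.28ms=8/7b +105.82ms=2/7b
6) 529.101ms=10/7b +105.82ms=2/7b
7) 634.921ms=12/7b +105.82ms=2/7b
8) 740.741ms=2b +740.741ms=2b
9) 1481.481ms=4b +1111.111ms=3b
10) 2592.593ms=7b +123.457ms=1/3b
11) 2716.049ms=22/3b +123.457ms=1/3b
12) 2839.506ms=23/3b +123.457ms=1/3b
Σ=8b of 8 (162bpm 4/4) — PASS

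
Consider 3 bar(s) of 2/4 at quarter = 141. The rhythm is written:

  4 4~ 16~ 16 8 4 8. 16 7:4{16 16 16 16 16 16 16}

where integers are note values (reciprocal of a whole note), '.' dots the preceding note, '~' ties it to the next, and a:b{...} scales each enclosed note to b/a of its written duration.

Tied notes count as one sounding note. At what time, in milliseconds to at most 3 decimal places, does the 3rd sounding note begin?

note 3 onset = 5/2b = 1063.83ms

1. 0.0ms @ 0 + 425.532ms (1)
2. 425.532ms @ 1 + 638.298ms (3/2)
3. 1063.83ms @ 5/2 + 212.766ms (1/2)
4. 1276.596ms @ 3 + 425.532ms (1)
5. 1702.128ms @ 4 + 319.149ms (3/4)
6. 2021.277ms @ 19/4 + 106.383ms (1/4)
7. 2127.66ms @ 5 + 60.79ms (1/7)
8. 2188.45ms @ 36/7 + 60.79ms (1/7)
9. 2249.24ms @ 37/7 + 60.79ms (1/7)
10. 2310.03ms @ 38/7 + 60.79ms (1/7)
11. 2370.821ms @ 39/7 + 60.79ms (1/7)
12. 2431.611ms @ 40/7 + 60.79ms (1/7)
13. 2492.401ms @ 41/7 + 60.79ms (1/7)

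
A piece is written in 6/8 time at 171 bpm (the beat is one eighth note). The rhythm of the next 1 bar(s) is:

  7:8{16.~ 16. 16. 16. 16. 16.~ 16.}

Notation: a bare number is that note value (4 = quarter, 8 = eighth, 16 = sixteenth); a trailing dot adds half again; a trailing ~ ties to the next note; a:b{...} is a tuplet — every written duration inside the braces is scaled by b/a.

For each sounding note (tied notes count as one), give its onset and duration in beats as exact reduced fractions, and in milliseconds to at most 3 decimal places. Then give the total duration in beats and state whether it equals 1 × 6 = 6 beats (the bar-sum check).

1) 0.0ms=0b +601.504ms=12/7b
2) 601.504ms=12/7b +300.752ms=6/7b
3) 902.256ms=18/7b +300.752ms=6/7b
4) 1203.008ms=24/7b +300.752ms=6/7b
5) 1503.759ms=30/7b +601.504ms=12/7b
Σ=6b of 6 (171bpm 6/8) — PASS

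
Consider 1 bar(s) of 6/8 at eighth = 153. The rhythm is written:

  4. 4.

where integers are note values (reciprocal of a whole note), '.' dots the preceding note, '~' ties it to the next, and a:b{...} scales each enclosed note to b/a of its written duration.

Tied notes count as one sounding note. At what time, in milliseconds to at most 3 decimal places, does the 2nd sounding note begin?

note 2 onset = 3b = 1176.471ms

1. 0.0ms @ 0 + 1176.471ms (3)
2. 1176.471ms @ 3 + 1176.471ms (3)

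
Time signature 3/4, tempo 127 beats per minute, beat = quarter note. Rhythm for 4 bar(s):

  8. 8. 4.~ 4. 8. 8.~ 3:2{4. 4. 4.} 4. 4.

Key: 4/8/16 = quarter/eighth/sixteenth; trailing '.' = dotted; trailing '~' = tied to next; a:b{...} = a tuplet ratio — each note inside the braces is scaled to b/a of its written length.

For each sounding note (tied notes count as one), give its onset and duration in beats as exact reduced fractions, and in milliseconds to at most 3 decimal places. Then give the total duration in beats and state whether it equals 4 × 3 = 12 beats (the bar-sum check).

1) 0.0ms=0b +354.331ms=3/4b
2) 354.331ms=3/4b +354.331ms=3/4b
3) 708.661ms=3/2b +1417.323ms=3b
4) 2125.984ms=9/2b +354.331ms=3/4b
5) 2480.315ms=21/4b +826.772ms=7/4b
6) 3307.087ms=7b +472.441ms=1b
7) 3779.528ms=8b +472.441ms=1b
8) 4251.969ms=9b +708.661ms=3/2b
9) 4960.63ms=21/2b +708.661ms=3/2b
Σ=12b of 12 (127bpm 3/4) — PASS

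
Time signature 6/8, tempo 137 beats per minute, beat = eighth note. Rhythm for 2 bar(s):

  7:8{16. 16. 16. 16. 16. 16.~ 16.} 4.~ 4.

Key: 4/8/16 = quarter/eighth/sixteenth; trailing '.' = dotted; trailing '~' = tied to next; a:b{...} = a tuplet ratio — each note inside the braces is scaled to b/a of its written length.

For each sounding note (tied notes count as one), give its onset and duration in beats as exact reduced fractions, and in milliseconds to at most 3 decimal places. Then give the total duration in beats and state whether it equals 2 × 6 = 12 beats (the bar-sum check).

1) 0.0ms=0b +375.391ms=6/7b
2) 375.391ms=6/7b +375.391ms=6/7b
3) 750.782ms=12/7b +375.391ms=6/7b
4) 1126.173ms=18/7b +375.391ms=6/7b
5) 1501.564ms=24/7b +375.391ms=6/7b
6) 1876.955ms=30/7b +750.782ms=12/7b
7) 2627.737ms=6b +2627.737ms=6b
Σ=12b of 12 (137bpm 6/8) — PASS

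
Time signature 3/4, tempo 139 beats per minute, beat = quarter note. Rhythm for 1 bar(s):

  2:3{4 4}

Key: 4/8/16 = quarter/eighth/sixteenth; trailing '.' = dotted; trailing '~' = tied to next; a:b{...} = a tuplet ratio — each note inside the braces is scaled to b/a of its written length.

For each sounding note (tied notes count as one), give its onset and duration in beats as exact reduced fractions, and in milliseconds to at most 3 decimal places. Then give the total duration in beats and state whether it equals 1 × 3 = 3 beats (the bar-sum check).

1) 0.0ms=0b +647.482ms=3/2b
2) 647.482ms=3/2b +647.482ms=3/2b
Σ=3b of 3 (139bpm 3/4) — PASS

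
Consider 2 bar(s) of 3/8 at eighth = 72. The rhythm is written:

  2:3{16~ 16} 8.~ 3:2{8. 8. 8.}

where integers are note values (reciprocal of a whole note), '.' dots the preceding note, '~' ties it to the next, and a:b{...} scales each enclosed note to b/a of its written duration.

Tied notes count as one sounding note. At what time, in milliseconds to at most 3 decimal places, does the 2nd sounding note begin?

1. 0.0ms @ 0 + 1250.0ms (3/2)
2. 1250.0ms @ 3/2 + 2083.333ms (5/2)
3. 3333.333ms @ 4 + 833.333ms (1)
4. 4166.667ms @ 5 + 833.333ms (1)

note 2 onset = 3/2b = 1250.0ms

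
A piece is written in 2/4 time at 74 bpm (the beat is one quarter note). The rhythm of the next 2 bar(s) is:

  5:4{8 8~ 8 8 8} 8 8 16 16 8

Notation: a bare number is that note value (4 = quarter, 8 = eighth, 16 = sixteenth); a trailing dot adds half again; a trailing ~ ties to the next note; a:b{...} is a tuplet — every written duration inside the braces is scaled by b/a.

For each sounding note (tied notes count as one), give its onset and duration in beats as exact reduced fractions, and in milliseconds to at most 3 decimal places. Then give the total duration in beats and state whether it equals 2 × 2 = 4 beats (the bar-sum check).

1) 0.0ms=0b +324.324ms=2/5b
2) 324.324ms=2/5b +648.649ms=4/5b
3) 972.973ms=6/5b +324.324ms=2/5b
4) 1297.297ms=8/5b +324.324ms=2/5b
5) 1621.622ms=2b +405.405ms=1/2b
6) 2027.027ms=5/2b +405.405ms=1/2b
7) 2432.432ms=3b +202.703ms=1/4b
8) 2635.135ms=13/4b +202.703ms=1/4b
9) 2837.838ms=7/2b +405.405ms=1/2b
Σ=4b of 4 (74bpm 2/4) — PASS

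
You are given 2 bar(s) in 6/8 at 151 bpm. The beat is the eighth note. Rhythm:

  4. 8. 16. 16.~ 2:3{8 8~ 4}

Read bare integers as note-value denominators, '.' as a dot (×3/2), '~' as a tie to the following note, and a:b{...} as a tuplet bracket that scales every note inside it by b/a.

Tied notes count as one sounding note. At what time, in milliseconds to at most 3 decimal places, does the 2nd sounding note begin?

note 2 onset = 3b = 1192.053ms

1. 0.0ms @ 0 + 1192.053ms (3)
2. 1192.053ms @ 3 + 596.026ms (3/2)
3. 1788.079ms @ 9/2 + 298.013ms (3/4)
4. 2086.093ms @ 21/4 + 894.04ms (9/4)
5. 2980.132ms @ 15/2 + 1788.079ms (9/2)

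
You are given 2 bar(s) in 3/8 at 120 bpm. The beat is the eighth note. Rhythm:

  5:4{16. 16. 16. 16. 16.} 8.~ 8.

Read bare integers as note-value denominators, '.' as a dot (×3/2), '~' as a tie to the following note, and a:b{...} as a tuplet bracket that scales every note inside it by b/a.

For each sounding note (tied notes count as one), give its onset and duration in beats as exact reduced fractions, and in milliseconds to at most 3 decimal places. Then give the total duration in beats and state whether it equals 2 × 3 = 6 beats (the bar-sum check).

1) 0.0ms=0b +300.0ms=3/5b
2) 300.0ms=3/5b +300.0ms=3/5b
3) 600.0ms=6/5b +300.0ms=3/5b
4) 900.0ms=9/5b +300.0ms=3/5b
5) 1200.0ms=12/5b +300.0ms=3/5b
6) 1500.0ms=3b +1500.0ms=3b
Σ=6b of 6 (120bpm 3/8) — PASS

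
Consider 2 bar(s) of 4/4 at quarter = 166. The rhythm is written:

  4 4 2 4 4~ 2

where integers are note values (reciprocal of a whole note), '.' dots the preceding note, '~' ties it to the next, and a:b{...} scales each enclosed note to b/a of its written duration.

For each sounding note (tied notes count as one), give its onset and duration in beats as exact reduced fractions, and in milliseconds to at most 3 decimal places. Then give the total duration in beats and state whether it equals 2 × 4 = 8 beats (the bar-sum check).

1) 0.0ms=0b +361.446ms=1b
2) 361.446ms=1b +361.446ms=1b
3) 722.892ms=2b +722.892ms=2b
4) 1445.783ms=4b +361.446ms=1b
5) 1807.229ms=5b +1084.337ms=3b
Σ=8b of 8 (166bpm 4/4) — PASS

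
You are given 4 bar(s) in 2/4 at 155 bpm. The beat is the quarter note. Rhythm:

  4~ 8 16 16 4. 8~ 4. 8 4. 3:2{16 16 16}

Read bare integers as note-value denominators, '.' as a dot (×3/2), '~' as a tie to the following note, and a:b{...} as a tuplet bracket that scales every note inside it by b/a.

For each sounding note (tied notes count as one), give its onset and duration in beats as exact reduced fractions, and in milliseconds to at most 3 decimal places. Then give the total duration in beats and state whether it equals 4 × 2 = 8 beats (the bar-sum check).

1) 0.0ms=0b +580.645ms=3/2b
2) 580.645ms=3/2b +96.774ms=1/4b
3) 677.419ms=7/4b +96.774ms=1/4b
4) 774.194ms=2b +580.645ms=3/2b
5) 1354.839ms=7/2b +774.194ms=2b
6) 2129.032ms=11/2b +193.548ms=1/2b
7) 2322.581ms=6b +580.645ms=3/2b
8) 2903.226ms=15/2b +64.516ms=1/6b
9) 2967.742ms=23/3b +64.516ms=1/6b
10) 3032.258ms=47/6b +64.516ms=1/6b
Σ=8b of 8 (155bpm 2/4) — PASS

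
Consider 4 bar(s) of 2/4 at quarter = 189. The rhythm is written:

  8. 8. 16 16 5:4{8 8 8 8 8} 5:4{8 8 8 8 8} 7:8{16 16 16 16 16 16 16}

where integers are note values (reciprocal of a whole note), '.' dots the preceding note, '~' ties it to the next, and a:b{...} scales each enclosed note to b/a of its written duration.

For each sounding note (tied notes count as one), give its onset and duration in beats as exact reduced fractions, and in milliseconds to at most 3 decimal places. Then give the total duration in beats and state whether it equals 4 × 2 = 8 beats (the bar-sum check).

1) 0.0ms=0b +238.095ms=3/4b
2) 238.095ms=3/4b +238.095ms=3/4b
3) 476.19ms=3/2b +79.365ms=1/4b
4) 555.556ms=7/4b +79.365ms=1/4b
5) 634.921ms=2b +126.984ms=2/5b
6) 761.905ms=12/5b +126.984ms=2/5b
7) 888.889ms=14/5b +126.984ms=2/5b
8) 1015.873ms=16/5b +126.984ms=2/5b
9) 1142.857ms=18/5b +126.984ms=2/5b
10) 1269.841ms=4b +126.984ms=2/5b
11) 1396.825ms=22/5b +126.984ms=2/5b
12) 1523.81ms=24/5b +126.984ms=2/5b
13) 1650.794ms=26/5b +126.984ms=2/5b
14) 1777.778ms=28/5b +126.984ms=2/5b
15) 1904.762ms=6b +90.703ms=2/7b
16) 1995.465ms=44/7b +90.703ms=2/7b
17) 2086.168ms=46/7b +90.703ms=2/7b
18) 2176.871ms=48/7b +90.703ms=2/7b
19) 2267.574ms=50/7b +90.703ms=2/7b
20) 2358.277ms=52/7b +90.703ms=2/7b
21) 2448.98ms=54/7b +90.703ms=2/7b
Σ=8b of 8 (189bpm 2/4) — PASS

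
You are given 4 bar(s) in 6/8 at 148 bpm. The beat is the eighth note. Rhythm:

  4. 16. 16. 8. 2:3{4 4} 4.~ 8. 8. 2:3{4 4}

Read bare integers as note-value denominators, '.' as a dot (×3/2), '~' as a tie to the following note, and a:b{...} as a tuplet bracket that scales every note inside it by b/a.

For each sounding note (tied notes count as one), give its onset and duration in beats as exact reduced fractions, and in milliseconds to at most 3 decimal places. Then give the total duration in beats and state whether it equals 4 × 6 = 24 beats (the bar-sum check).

1) 0.0ms=0b +1216.216ms=3b
2) 1216.216ms=3b +304.054ms=3/4b
3) 1520.27ms=15/4b +304.054ms=3/4b
4) 1824.324ms=9/2b +608.108ms=3/2b
5) 2432.432ms=6b +1216.216ms=3b
6) 3648.649ms=9b +1216.216ms=3b
7) 4864.865ms=12b +1824.324ms=9/2b
8) 6689.189ms=33/2b +608.108ms=3/2b
9) 7297.297ms=18b +1216.216ms=3b
10) 8513.514ms=21b +1216.216ms=3b
Σ=24b of 24 (148bpm 6/8) — PASS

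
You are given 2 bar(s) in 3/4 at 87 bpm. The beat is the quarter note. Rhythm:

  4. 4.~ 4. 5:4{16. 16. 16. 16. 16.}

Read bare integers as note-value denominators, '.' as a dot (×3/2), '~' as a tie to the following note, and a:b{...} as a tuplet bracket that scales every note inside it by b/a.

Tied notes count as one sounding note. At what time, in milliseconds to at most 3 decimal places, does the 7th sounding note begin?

1. 0.0ms @ 0 + 1034.483ms (3/2)
2. 1034.483ms @ 3/2 + 2068.966ms (3)
3. 3103.448ms @ 9/2 + 206.897ms (3/10)
4. 3310.345ms @ 24/5 + 206.897ms (3/10)
5. 3517.241ms @ 51/10 + 206.897ms (3/10)
6. 3724.138ms @ 27/5 + 206.897ms (3/10)
7. 3931.034ms @ 57/10 + 206.897ms (3/10)

note 7 onset = 57/10b = 3931.034ms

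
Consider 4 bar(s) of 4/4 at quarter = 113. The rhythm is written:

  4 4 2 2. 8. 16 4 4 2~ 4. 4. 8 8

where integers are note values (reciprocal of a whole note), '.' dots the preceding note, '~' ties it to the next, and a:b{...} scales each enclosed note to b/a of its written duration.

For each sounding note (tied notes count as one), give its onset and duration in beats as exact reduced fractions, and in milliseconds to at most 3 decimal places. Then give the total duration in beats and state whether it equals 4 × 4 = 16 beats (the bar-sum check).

1) 0.0ms=0b +530.973ms=1b
2) 530.973ms=1b +530.973ms=1b
3) 1061.947ms=2b +1061.947ms=2b
4) 2123.894ms=4b +1592.92ms=3b
5) 3716.814ms=7b +398.23ms=3/4b
6) 4115.044ms=31/4b +132.743ms=1/4b
7) 4247.788ms=8b +530.973ms=1b
8) 4778.761ms=9b +530.973ms=1b
9) 5309.735ms=10b +1858.407ms=7/2b
10) 7168.142ms=27/2b +796.46ms=3/2b
11) 7964.602ms=15b +265.487ms=1/2b
12) 8230.088ms=31/2b +265.487ms=1/2b
Σ=16b of 16 (113bpm 4/4) — PASS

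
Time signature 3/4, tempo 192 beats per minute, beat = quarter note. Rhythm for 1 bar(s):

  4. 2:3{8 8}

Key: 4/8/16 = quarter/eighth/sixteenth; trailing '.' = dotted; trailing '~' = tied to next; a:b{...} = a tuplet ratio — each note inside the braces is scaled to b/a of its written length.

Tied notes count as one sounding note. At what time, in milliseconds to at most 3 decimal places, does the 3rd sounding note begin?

1. 0.0ms @ 0 + 468.75ms (3/2)
2. 468.75ms @ 3/2 + 234.375ms (3/4)
3. 703.125ms @ 9/4 + 234.375ms (3/4)

note 3 onset = 9/4b = 703.125ms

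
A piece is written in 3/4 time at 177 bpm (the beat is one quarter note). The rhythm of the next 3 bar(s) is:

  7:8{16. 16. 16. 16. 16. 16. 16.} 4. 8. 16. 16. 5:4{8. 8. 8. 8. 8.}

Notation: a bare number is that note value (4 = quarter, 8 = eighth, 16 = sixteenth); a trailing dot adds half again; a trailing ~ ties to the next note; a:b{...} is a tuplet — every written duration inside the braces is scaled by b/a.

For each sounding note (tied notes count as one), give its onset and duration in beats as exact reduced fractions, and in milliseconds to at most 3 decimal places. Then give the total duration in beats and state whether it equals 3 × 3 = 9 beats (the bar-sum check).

1) 0.0ms=0b +145.278ms=3/7b
2) 145.278ms=3/7b +145.278ms=3/7b
3) 290.557ms=6/7b +145.278ms=3/7b
4) 435.835ms=9/7b +145.278ms=3/7b
5) 581.114ms=12/7b +145.278ms=3/7b
6) 726.392ms=15/7b +145.278ms=3/7b
7) 871.671ms=18/7b +145.278ms=3/7b
8) 1016.949ms=3b +508.475ms=3/2b
9) 1525.424ms=9/2b +254.237ms=3/4b
10) 1779.661ms=21/4b +127.119ms=3/8b
11) 1906.78ms=45/8b +127.119ms=3/8b
12) 2033.898ms=6b +203.39ms=3/5b
13) 2237.288ms=33/5b +203.39ms=3/5b
14) 2440.678ms=36/5b +203.39ms=3/5b
15) 2644.068ms=39/5b +203.39ms=3/5b
16) 2847.458ms=42/5b +203.39ms=3/5b
Σ=9b of 9 (177bpm 3/4) — PASS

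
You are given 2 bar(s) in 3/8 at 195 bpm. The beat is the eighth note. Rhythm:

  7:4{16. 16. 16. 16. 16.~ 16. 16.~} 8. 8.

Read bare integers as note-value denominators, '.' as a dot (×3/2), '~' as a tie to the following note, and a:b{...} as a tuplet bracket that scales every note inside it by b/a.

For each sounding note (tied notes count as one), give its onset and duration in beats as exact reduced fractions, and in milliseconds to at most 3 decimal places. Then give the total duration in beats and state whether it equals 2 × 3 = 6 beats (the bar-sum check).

1) 0.0ms=0b +131.868ms=3/7b
2) 131.868ms=3/7b +131.868ms=3/7b
3) 263.736ms=6/7b +131.868ms=3/7b
4) 395.604ms=9/7b +131.868ms=3/7b
5) 527.473ms=12/7b +263.736ms=6/7b
6) 791.209ms=18/7b +593.407ms=27/14b
7) 1384.615ms=9/2b +461.538ms=3/2b
Σ=6b of 6 (195bpm 3/8) — PASS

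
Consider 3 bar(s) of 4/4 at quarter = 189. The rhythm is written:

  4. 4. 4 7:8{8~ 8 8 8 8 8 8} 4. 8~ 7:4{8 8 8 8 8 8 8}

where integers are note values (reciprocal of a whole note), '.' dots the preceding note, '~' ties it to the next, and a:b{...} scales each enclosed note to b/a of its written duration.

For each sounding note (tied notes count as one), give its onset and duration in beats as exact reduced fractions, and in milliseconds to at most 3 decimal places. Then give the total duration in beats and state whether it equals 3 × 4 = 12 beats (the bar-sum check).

1) 0.0ms=0b +476.19ms=3/2b
2) 476.19ms=3/2b +476.19ms=3/2b
3) 952.381ms=3b +317.46ms=1b
4) 1269.841ms=4b +362.812ms=8/7b
5) 1632.653ms=36/7b +181.406ms=4/7b
6) 1814.059ms=40/7b +181.406ms=4/7b
7) 1995.465ms=44/7b +181.406ms=4/7b
8) 2176.871ms=48/7b +181.406ms=4/7b
9) 2358.277ms=52/7b +181.406ms=4/7b
10) 2539.683ms=8b +476.19ms=3/2b
11) 3015.873ms=19/2b +249.433ms=11/14b
12) 3265.306ms=72/7b +90.703ms=2/7b
13) 3356.009ms=74/7b +90.703ms=2/7b
14) 3446.712ms=76/7b +90.703ms=2/7b
15) 3537.415ms=78/7b +90.703ms=2/7b
16) 3628.118ms=80/7b +90.703ms=2/7b
17) 3718.821ms=82/7b +90.703ms=2/7b
Σ=12b of 12 (189bpm 4/4) — PASS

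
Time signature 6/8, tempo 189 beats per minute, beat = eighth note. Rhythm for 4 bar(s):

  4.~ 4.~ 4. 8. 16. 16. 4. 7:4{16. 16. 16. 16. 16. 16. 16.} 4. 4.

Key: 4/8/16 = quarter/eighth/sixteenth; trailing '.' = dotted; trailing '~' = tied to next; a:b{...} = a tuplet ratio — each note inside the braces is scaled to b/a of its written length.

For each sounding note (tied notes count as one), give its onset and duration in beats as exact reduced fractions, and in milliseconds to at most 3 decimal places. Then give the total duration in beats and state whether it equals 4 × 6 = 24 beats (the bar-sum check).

1) 0.0ms=0b +2857.143ms=9b
2) 2857.143ms=9b +476.19ms=3/2b
3) 3333.333ms=21/2b +238.095ms=3/4b
4) 3571.429ms=45/4b +238.095ms=3/4b
5) 3809.524ms=12b +952.381ms=3b
6) 4761.905ms=15b +136.054ms=3/7b
7) 4897.959ms=108/7b +136.054ms=3/7b
8) 5034.014ms=111/7b +136.054ms=3/7b
9) 5170.068ms=114/7b +136.054ms=3/7b
10) 5306.122ms=117/7b +136.054ms=3/7b
11) 5442.177ms=120/7b +136.054ms=3/7b
12) 5578.231ms=123/7b +136.054ms=3/7b
13) 5714.286ms=18b +952.381ms=3b
14) 6666.667ms=21b +952.381ms=3b
Σ=24b of 24 (189bpm 6/8) — PASS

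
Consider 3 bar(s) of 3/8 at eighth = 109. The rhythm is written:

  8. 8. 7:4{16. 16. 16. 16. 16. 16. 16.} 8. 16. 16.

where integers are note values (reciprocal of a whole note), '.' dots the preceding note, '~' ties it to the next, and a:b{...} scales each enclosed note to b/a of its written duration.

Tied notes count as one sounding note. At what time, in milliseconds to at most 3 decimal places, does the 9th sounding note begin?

note 9 onset = 39/7b = 3066.841ms

1. 0.0ms @ 0 + 825.688ms (3/2)
2. 825.688ms @ 3/2 + 825.688ms (3/2)
3. 1651.376ms @ 3 + 235.911ms (3/7)
4. 1887.287ms @ 24/7 + 235.911ms (3/7)
5. 2123.198ms @ 27/7 + 235.911ms (3/7)
6. 2359.109ms @ 30/7 + 235.911ms (3/7)
7. 2595.02ms @ 33/7 + 235.911ms (3/7)
8. 2830.931ms @ 36/7 + 235.911ms (3/7)
9. 3066.841ms @ 39/7 + 235.911ms (3/7)
10. 3302.752ms @ 6 + 825.688ms (3/2)
11. 4128.44ms @ 15/2 + 412.844ms (3/4)
12. 4541.284ms @ 33/4 + 412.844ms (3/4)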